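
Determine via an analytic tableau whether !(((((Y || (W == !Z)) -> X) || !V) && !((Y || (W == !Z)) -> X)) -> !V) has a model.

Unsatisfiable

Initial set: {T !(((((Y || (W == !Z)) -> X) || !V) && !((Y || (W == !Z)) -> X)) -> !V)}.
T !(((((Y || (W == !Z)) -> X) || !V) && !((Y || (W == !Z)) -> X)) -> !V): α-rule — add T ((((Y || (W == !Z)) -> X) || !V) && !((Y || (W == !Z)) -> X)), F !V.
T ((((Y || (W == !Z)) -> X) || !V) && !((Y || (W == !Z)) -> X)): α-rule — add T (((Y || (W == !Z)) -> X) || !V), T !((Y || (W == !Z)) -> X).
T !((Y || (W == !Z)) -> X): α-rule — add T (Y || (W == !Z)), F X.
T (((Y || (W == !Z)) -> X) || !V): β-rule — branch into T ((Y || (W == !Z)) -> X)  //  T !V.
  branch 1 (add T ((Y || (W == !Z)) -> X)):
    T (Y || (W == !Z)): β-rule — branch into T Y  //  T (W == !Z).
      branch 1.1 (add T Y):
        T ((Y || (W == !Z)) -> X): β-rule — branch into F (Y || (W == !Z))  //  T X.
          branch 1.1.1 (add F (Y || (W == !Z))):
            F (Y || (W == !Z)): α-rule — add F Y, F (W == !Z).
            × closes — contains both Y and !Y.
          branch 1.1.2 (add T X):
            × closes — contains both X and !X.
      branch 1.2 (add T (W == !Z)):
        T ((Y || (W == !Z)) -> X): β-rule — branch into F (Y || (W == !Z))  //  T X.
          branch 1.2.1 (add F (Y || (W == !Z))):
            F (Y || (W == !Z)): α-rule — add F Y, F (W == !Z).
            T (W == !Z): β-rule — branch into T W, T !Z  //  F W, F !Z.
              branch 1.2.1.1 (add T W, T !Z):
                F (W == !Z): β-rule — branch into T W, F !Z  //  F W, T !Z.
                  branch 1.2.1.1.1 (add T W, F !Z):
                    × closes — contains both Z and !Z.
                  branch 1.2.1.1.2 (add F W, T !Z):
                    × closes — contains both W and !W.
              branch 1.2.1.2 (add F W, F !Z):
                F (W == !Z): β-rule — branch into T W, F !Z  //  F W, T !Z.
                  branch 1.2.1.2.1 (add T W, F !Z):
                    × closes — contains both W and !W.
                  branch 1.2.1.2.2 (add F W, T !Z):
                    × closes — contains both Z and !Z.
          branch 1.2.2 (add T X):
            × closes — contains both X and !X.
  branch 2 (add T !V):
    × closes — contains both V and !V.
All 8 branches close.
Every branch closed; the formula is unsatisfiable.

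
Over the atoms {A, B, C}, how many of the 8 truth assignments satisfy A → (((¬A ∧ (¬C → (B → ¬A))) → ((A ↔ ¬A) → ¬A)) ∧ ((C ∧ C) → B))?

Initial set: {(A → (((¬A ∧ (¬C → (B → ¬A))) → ((A ↔ ¬A) → ¬A)) ∧ ((C ∧ C) → B)))}.
(A → (((¬A ∧ (¬C → (B → ¬A))) → ((A ↔ ¬A) → ¬A)) ∧ ((C ∧ C) → B))): β-rule — branch into ¬A  //  (((¬A ∧ (¬C → (B → ¬A))) → ((A ↔ ¬A) → ¬A)) ∧ ((C ∧ C) → B)).
  branch 1 (add ¬A):
    ○ open, literals {A=0}.
  branch 2 (add (((¬A ∧ (¬C → (B → ¬A))) → ((A ↔ ¬A) → ¬A)) ∧ ((C ∧ C) → B))):
    (((¬A ∧ (¬C → (B → ¬A))) → ((A ↔ ¬A) → ¬A)) ∧ ((C ∧ C) → B)): α-rule — add ((¬A ∧ (¬C → (B → ¬A))) → ((A ↔ ¬A) → ¬A)), ((C ∧ C) → B).
    ((¬A ∧ (¬C → (B → ¬A))) → ((A ↔ ¬A) → ¬A)): β-rule — branch into ¬(¬A ∧ (¬C → (B → ¬A)))  //  ((A ↔ ¬A) → ¬A).
      branch 2.1 (add ¬(¬A ∧ (¬C → (B → ¬A)))):
        ((C ∧ C) → B): β-rule — branch into ¬(C ∧ C)  //  B.
          branch 2.1.1 (add ¬(C ∧ C)):
            ¬(¬A ∧ (¬C → (B → ¬A))): β-rule — branch into ¬¬A  //  ¬(¬C → (B → ¬A)).
              branch 2.1.1.1 (add ¬¬A):
                ¬(C ∧ C): β-rule — branch into ¬C  //  ¬C.
                  branch 2.1.1.1.1 (add ¬C):
                    ○ open, literals {A=1, C=0}.
                  branch 2.1.1.1.2 (add ¬C):
                    ○ open, literals {A=1, C=0}.
              branch 2.1.1.2 (add ¬(¬C → (B → ¬A))):
                ¬(¬C → (B → ¬A)): α-rule — add ¬C, ¬(B → ¬A).
                ¬(B → ¬A): α-rule — add B, ¬¬A.
                ¬(C ∧ C): β-rule — branch into ¬C  //  ¬C.
                  branch 2.1.1.2.1 (add ¬C):
                    ○ open, literals {A=1, B=1, C=0}.
                  branch 2.1.1.2.2 (add ¬C):
                    ○ open, literals {A=1, B=1, C=0}.
          branch 2.1.2 (add B):
            ¬(¬A ∧ (¬C → (B → ¬A))): β-rule — branch into ¬¬A  //  ¬(¬C → (B → ¬A)).
              branch 2.1.2.1 (add ¬¬A):
                ○ open, literals {A=1, B=1}.
              branch 2.1.2.2 (add ¬(¬C → (B → ¬A))):
                ¬(¬C → (B → ¬A)): α-rule — add ¬C, ¬(B → ¬A).
                ¬(B → ¬A): α-rule — add B, ¬¬A.
                ○ open, literals {A=1, B=1, C=0}.
      branch 2.2 (add ((A ↔ ¬A) → ¬A)):
        ((C ∧ C) → B): β-rule — branch into ¬(C ∧ C)  //  B.
          branch 2.2.1 (add ¬(C ∧ C)):
            ((A ↔ ¬A) → ¬A): β-rule — branch into ¬(A ↔ ¬A)  //  ¬A.
              branch 2.2.1.1 (add ¬(A ↔ ¬A)):
                ¬(C ∧ C): β-rule — branch into ¬C  //  ¬C.
                  branch 2.2.1.1.1 (add ¬C):
                    ¬(A ↔ ¬A): β-rule — branch into A, ¬¬A  //  ¬A, ¬A.
                      branch 2.2.1.1.1.1 (add A, ¬¬A):
                        ○ open, literals {A=1, C=0}.
                      branch 2.2.1.1.1.2 (add ¬A, ¬A):
                        ○ open, literals {A=0, C=0}.
                  branch 2.2.1.1.2 (add ¬C):
                    ¬(A ↔ ¬A): β-rule — branch into A, ¬¬A  //  ¬A, ¬A.
                      branch 2.2.1.1.2.1 (add A, ¬¬A):
                        ○ open, literals {A=1, C=0}.
                      branch 2.2.1.1.2.2 (add ¬A, ¬A):
                        ○ open, literals {A=0, C=0}.
              branch 2.2.1.2 (add ¬A):
                ¬(C ∧ C): β-rule — branch into ¬C  //  ¬C.
                  branch 2.2.1.2.1 (add ¬C):
                    ○ open, literals {A=0, C=0}.
                  branch 2.2.1.2.2 (add ¬C):
                    ○ open, literals {A=0, C=0}.
          branch 2.2.2 (add B):
            ((A ↔ ¬A) → ¬A): β-rule — branch into ¬(A ↔ ¬A)  //  ¬A.
              branch 2.2.2.1 (add ¬(A ↔ ¬A)):
                ¬(A ↔ ¬A): β-rule — branch into A, ¬¬A  //  ¬A, ¬A.
                  branch 2.2.2.1.1 (add A, ¬¬A):
                    ○ open, literals {A=1, B=1}.
                  branch 2.2.2.1.2 (add ¬A, ¬A):
                    ○ open, literals {A=0, B=1}.
              branch 2.2.2.2 (add ¬A):
                ○ open, literals {A=0, B=1}.
0 branches closed, 16 open.
Each open branch fixes some atoms; the unmentioned ones are free. Counting distinct full assignments: branch {A=0} (B, C) contributes 4 new; branch {A=1, C=0} (B) contributes 2 new; branch {A=1, C=0} (B) contributes 0 new; branch {A=1, B=1, C=0} (none free) contributes 0 new; branch {A=1, B=1, C=0} (none free) contributes 0 new; branch {A=1, B=1} (C) contributes 1 new; branch {A=1, B=1, C=0} (none free) contributes 0 new; branch {A=1, C=0} (B) contributes 0 new; branch {A=0, C=0} (B) contributes 0 new; branch {A=1, C=0} (B) contributes 0 new; branch {A=0, C=0} (B) contributes 0 new; branch {A=0, C=0} (B) contributes 0 new; branch {A=0, C=0} (B) contributes 0 new; branch {A=1, B=1} (C) contributes 0 new; branch {A=0, B=1} (C) contributes 0 new; branch {A=0, B=1} (C) contributes 0 new. Total: 7.

7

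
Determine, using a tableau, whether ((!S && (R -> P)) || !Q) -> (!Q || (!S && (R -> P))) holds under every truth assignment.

Assume the negation and expand:
Initial set: {!(((!S && (R -> P)) || !Q) -> (!Q || (!S && (R -> P))))}.
!(((!S && (R -> P)) || !Q) -> (!Q || (!S && (R -> P)))): α-rule — add ((!S && (R -> P)) || !Q), !(!Q || (!S && (R -> P))).
!(!Q || (!S && (R -> P))): α-rule — add !!Q, !(!S && (R -> P)).
((!S && (R -> P)) || !Q): β-rule — branch into (!S && (R -> P))  //  !Q.
  branch 1 (add (!S && (R -> P))):
    (!S && (R -> P)): α-rule — add !S, (R -> P).
    !(!S && (R -> P)): β-rule — branch into !!S  //  !(R -> P).
      branch 1.1 (add !!S):
        × closes — contains both S and !S.
      branch 1.2 (add !(R -> P)):
        !(R -> P): α-rule — add R, !P.
        (R -> P): β-rule — branch into !R  //  P.
          branch 1.2.1 (add !R):
            × closes — contains both R and !R.
          branch 1.2.2 (add P):
            × closes — contains both P and !P.
  branch 2 (add !Q):
    × closes — contains both Q and !Q.
All 4 branches close.
Every branch closed, so the negation is unsatisfiable and the formula is valid.

Valid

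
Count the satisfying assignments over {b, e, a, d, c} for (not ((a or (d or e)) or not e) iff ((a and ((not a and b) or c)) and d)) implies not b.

Initial set: {((not ((a or (d or e)) or not e) iff ((a and ((not a and b) or c)) and d)) implies not b)}.
((not ((a or (d or e)) or not e) iff ((a and ((not a and b) or c)) and d)) implies not b): β-rule — branch into not (not ((a or (d or e)) or not e) iff ((a and ((not a and b) or c)) and d))  //  not b.
  branch 1 (add not (not ((a or (d or e)) or not e) iff ((a and ((not a and b) or c)) and d))):
    not (not ((a or (d or e)) or not e) iff ((a and ((not a and b) or c)) and d)): β-rule — branch into not ((a or (d or e)) or not e), not ((a and ((not a and b) or c)) and d)  //  not not ((a or (d or e)) or not e), ((a and ((not a and b) or c)) and d).
      branch 1.1 (add not ((a or (d or e)) or not e), not ((a and ((not a and b) or c)) and d)):
        not ((a or (d or e)) or not e): α-rule — add not (a or (d or e)), not not e.
        not (a or (d or e)): α-rule — add not a, not (d or e).
        not (d or e): α-rule — add not d, not e.
        × closes — contains both e and not e.
      branch 1.2 (add not not ((a or (d or e)) or not e), ((a and ((not a and b) or c)) and d)):
        ((a and ((not a and b) or c)) and d): α-rule — add (a and ((not a and b) or c)), d.
        (a and ((not a and b) or c)): α-rule — add a, ((not a and b) or c).
        not not ((a or (d or e)) or not e): β-rule — branch into (a or (d or e))  //  not e.
          branch 1.2.1 (add (a or (d or e))):
            ((not a and b) or c): β-rule — branch into (not a and b)  //  c.
              branch 1.2.1.1 (add (not a and b)):
                (not a and b): α-rule — add not a, b.
                × closes — contains both a and not a.
              branch 1.2.1.2 (add c):
                (a or (d or e)): β-rule — branch into a  //  (d or e).
                  branch 1.2.1.2.1 (add a):
                    ○ open, literals {a=T, c=T, d=T}.
                  branch 1.2.1.2.2 (add (d or e)):
                    (d or e): β-rule — branch into d  //  e.
                      branch 1.2.1.2.2.1 (add d):
                        ○ open, literals {a=T, c=T, d=T}.
                      branch 1.2.1.2.2.2 (add e):
                        ○ open, literals {a=T, c=T, d=T, e=T}.
          branch 1.2.2 (add not e):
            ((not a and b) or c): β-rule — branch into (not a and b)  //  c.
              branch 1.2.2.1 (add (not a and b)):
                (not a and b): α-rule — add not a, b.
                × closes — contains both a and not a.
              branch 1.2.2.2 (add c):
                ○ open, literals {a=T, c=T, d=T, e=F}.
  branch 2 (add not b):
    ○ open, literals {b=F}.
3 branches closed, 5 open.
Each open branch fixes some atoms; the unmentioned ones are free. Counting distinct full assignments: branch {a=T, c=T, d=T} (b, e) contributes 4 new; branch {a=T, c=T, d=T} (b, e) contributes 0 new; branch {a=T, c=T, d=T, e=T} (b) contributes 0 new; branch {a=T, c=T, d=T, e=F} (b) contributes 0 new; branch {b=F} (e, a, d, c) contributes 14 new. Total: 18.

18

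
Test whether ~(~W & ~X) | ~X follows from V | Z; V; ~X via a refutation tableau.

Yes

Initial set: {T (V | Z); T V; T ~X; F (~(~W & ~X) | ~X)}.
F (~(~W & ~X) | ~X): α-rule — add F ~(~W & ~X), F ~X.
× closes — contains both X and ~X.
All 1 branch closes.
Every branch closed, so the premises entail the conclusion.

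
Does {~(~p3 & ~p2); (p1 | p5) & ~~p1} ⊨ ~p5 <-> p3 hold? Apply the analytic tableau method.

Initial set: {~(~p3 & ~p2); ((p1 | p5) & ~~p1); ~(~p5 <-> p3)}.
((p1 | p5) & ~~p1): α-rule — add (p1 | p5), ~~p1.
~~p1: drop double negation, giving p1.
~(~p3 & ~p2): β-rule — branch into ~~p3  //  ~~p2.
  branch 1 (add ~~p3):
    ~(~p5 <-> p3): β-rule — branch into ~p5, ~p3  //  ~~p5, p3.
      branch 1.1 (add ~p5, ~p3):
        × closes — contains both p3 and ~p3.
      branch 1.2 (add ~~p5, p3):
        (p1 | p5): β-rule — branch into p1  //  p5.
          branch 1.2.1 (add p1):
            ○ open, literals {p1=true, p3=true, p5=true}.
          branch 1.2.2 (add p5):
            ○ open, literals {p1=true, p3=true, p5=true}.
  branch 2 (add ~~p2):
    ~(~p5 <-> p3): β-rule — branch into ~p5, ~p3  //  ~~p5, p3.
      branch 2.1 (add ~p5, ~p3):
        (p1 | p5): β-rule — branch into p1  //  p5.
          branch 2.1.1 (add p1):
            ○ open, literals {p1=true, p2=true, p3=false, p5=false}.
          branch 2.1.2 (add p5):
            × closes — contains both p5 and ~p5.
      branch 2.2 (add ~~p5, p3):
        (p1 | p5): β-rule — branch into p1  //  p5.
          branch 2.2.1 (add p1):
            ○ open, literals {p1=true, p2=true, p3=true, p5=true}.
          branch 2.2.2 (add p5):
            ○ open, literals {p1=true, p2=true, p3=true, p5=true}.
2 branches closed, 5 open.
An open branch gives a countermodel: p1=true, p3=true, p5=true (unmentioned atoms arbitrary); the premises hold there but the conclusion fails.

No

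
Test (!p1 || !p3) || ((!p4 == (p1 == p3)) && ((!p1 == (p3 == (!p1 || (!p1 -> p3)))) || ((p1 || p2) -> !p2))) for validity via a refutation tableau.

Assume the negation and expand:
Initial set: {!((!p1 || !p3) || ((!p4 == (p1 == p3)) && ((!p1 == (p3 == (!p1 || (!p1 -> p3)))) || ((p1 || p2) -> !p2))))}.
!((!p1 || !p3) || ((!p4 == (p1 == p3)) && ((!p1 == (p3 == (!p1 || (!p1 -> p3)))) || ((p1 || p2) -> !p2)))): α-rule — add !(!p1 || !p3), !((!p4 == (p1 == p3)) && ((!p1 == (p3 == (!p1 || (!p1 -> p3)))) || ((p1 || p2) -> !p2))).
!(!p1 || !p3): α-rule — add !!p1, !!p3.
!((!p4 == (p1 == p3)) && ((!p1 == (p3 == (!p1 || (!p1 -> p3)))) || ((p1 || p2) -> !p2))): β-rule — branch into !(!p4 == (p1 == p3))  //  !((!p1 == (p3 == (!p1 || (!p1 -> p3)))) || ((p1 || p2) -> !p2)).
  branch 1 (add !(!p4 == (p1 == p3))):
    !(!p4 == (p1 == p3)): β-rule — branch into !p4, !(p1 == p3)  //  !!p4, (p1 == p3).
      branch 1.1 (add !p4, !(p1 == p3)):
        !(p1 == p3): β-rule — branch into p1, !p3  //  !p1, p3.
          branch 1.1.1 (add p1, !p3):
            × closes — contains both p3 and !p3.
          branch 1.1.2 (add !p1, p3):
            × closes — contains both p1 and !p1.
      branch 1.2 (add !!p4, (p1 == p3)):
        (p1 == p3): β-rule — branch into p1, p3  //  !p1, !p3.
          branch 1.2.1 (add p1, p3):
            ○ open, literals {p1=true, p3=true, p4=true}.
          branch 1.2.2 (add !p1, !p3):
            × closes — contains both p1 and !p1.
  branch 2 (add !((!p1 == (p3 == (!p1 || (!p1 -> p3)))) || ((p1 || p2) -> !p2))):
    !((!p1 == (p3 == (!p1 || (!p1 -> p3)))) || ((p1 || p2) -> !p2)): α-rule — add !(!p1 == (p3 == (!p1 || (!p1 -> p3)))), !((p1 || p2) -> !p2).
    !((p1 || p2) -> !p2): α-rule — add (p1 || p2), !!p2.
    !(!p1 == (p3 == (!p1 || (!p1 -> p3)))): β-rule — branch into !p1, !(p3 == (!p1 || (!p1 -> p3)))  //  !!p1, (p3 == (!p1 || (!p1 -> p3))).
      branch 2.1 (add !p1, !(p3 == (!p1 || (!p1 -> p3)))):
        × closes — contains both p1 and !p1.
      branch 2.2 (add !!p1, (p3 == (!p1 || (!p1 -> p3)))):
        (p1 || p2): β-rule — branch into p1  //  p2.
          branch 2.2.1 (add p1):
            (p3 == (!p1 || (!p1 -> p3))): β-rule — branch into p3, (!p1 || (!p1 -> p3))  //  !p3, !(!p1 || (!p1 -> p3)).
              branch 2.2.1.1 (add p3, (!p1 || (!p1 -> p3))):
                (!p1 || (!p1 -> p3)): β-rule — branch into !p1  //  (!p1 -> p3).
                  branch 2.2.1.1.1 (add !p1):
                    × closes — contains both p1 and !p1.
                  branch 2.2.1.1.2 (add (!p1 -> p3)):
                    (!p1 -> p3): β-rule — branch into !!p1  //  p3.
                      branch 2.2.1.1.2.1 (add !!p1):
                        ○ open, literals {p1=true, p2=true, p3=true}.
                      branch 2.2.1.1.2.2 (add p3):
                        ○ open, literals {p1=true, p2=true, p3=true}.
              branch 2.2.1.2 (add !p3, !(!p1 || (!p1 -> p3))):
                × closes — contains both p3 and !p3.
          branch 2.2.2 (add p2):
            (p3 == (!p1 || (!p1 -> p3))): β-rule — branch into p3, (!p1 || (!p1 -> p3))  //  !p3, !(!p1 || (!p1 -> p3)).
              branch 2.2.2.1 (add p3, (!p1 || (!p1 -> p3))):
                (!p1 || (!p1 -> p3)): β-rule — branch into !p1  //  (!p1 -> p3).
                  branch 2.2.2.1.1 (add !p1):
                    × closes — contains both p1 and !p1.
                  branch 2.2.2.1.2 (add (!p1 -> p3)):
                    (!p1 -> p3): β-rule — branch into !!p1  //  p3.
                      branch 2.2.2.1.2.1 (add !!p1):
                        ○ open, literals {p1=true, p2=true, p3=true}.
                      branch 2.2.2.1.2.2 (add p3):
                        ○ open, literals {p1=true, p2=true, p3=true}.
              branch 2.2.2.2 (add !p3, !(!p1 || (!p1 -> p3))):
                × closes — contains both p3 and !p3.
8 branches closed, 5 open.
An open branch gives a countermodel: p1=true, p3=true, p4=true (unmentioned atoms arbitrary); under it the original formula is false.

Not valid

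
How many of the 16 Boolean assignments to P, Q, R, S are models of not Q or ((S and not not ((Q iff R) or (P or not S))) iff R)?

Initial set: {T (not Q or ((S and not not ((Q iff R) or (P or not S))) iff R))}.
T (not Q or ((S and not not ((Q iff R) or (P or not S))) iff R)): β-rule — branch into T not Q  //  T ((S and not not ((Q iff R) or (P or not S))) iff R).
  branch 1 (add T not Q):
    ○ open, literals {Q=0}.
  branch 2 (add T ((S and not not ((Q iff R) or (P or not S))) iff R)):
    T ((S and not not ((Q iff R) or (P or not S))) iff R): β-rule — branch into T (S and not not ((Q iff R) or (P or not S))), T R  //  F (S and not not ((Q iff R) or (P or not S))), F R.
      branch 2.1 (add T (S and not not ((Q iff R) or (P or not S))), T R):
        T (S and not not ((Q iff R) or (P or not S))): α-rule — add T S, T not not ((Q iff R) or (P or not S)).
        T not not ((Q iff R) or (P or not S)): drop double negation, giving T ((Q iff R) or (P or not S)).
        T ((Q iff R) or (P or not S)): β-rule — branch into T (Q iff R)  //  T (P or not S).
          branch 2.1.1 (add T (Q iff R)):
            T (Q iff R): β-rule — branch into T Q, T R  //  F Q, F R.
              branch 2.1.1.1 (add T Q, T R):
                ○ open, literals {Q=1, R=1, S=1}.
              branch 2.1.1.2 (add F Q, F R):
                × closes — contains both R and not R.
          branch 2.1.2 (add T (P or not S)):
            T (P or not S): β-rule — branch into T P  //  T not S.
              branch 2.1.2.1 (add T P):
                ○ open, literals {P=1, R=1, S=1}.
              branch 2.1.2.2 (add T not S):
                × closes — contains both S and not S.
      branch 2.2 (add F (S and not not ((Q iff R) or (P or not S))), F R):
        F (S and not not ((Q iff R) or (P or not S))): β-rule — branch into F S  //  F not not ((Q iff R) or (P or not S)).
          branch 2.2.1 (add F S):
            ○ open, literals {R=0, S=0}.
          branch 2.2.2 (add F not not ((Q iff R) or (P or not S))):
            F not not ((Q iff R) or (P or not S)): drop double negation, giving F ((Q iff R) or (P or not S)).
            F ((Q iff R) or (P or not S)): α-rule — add F (Q iff R), F (P or not S).
            F (P or not S): α-rule — add F P, F not S.
            F (Q iff R): β-rule — branch into T Q, F R  //  F Q, T R.
              branch 2.2.2.1 (add T Q, F R):
                ○ open, literals {P=0, Q=1, R=0, S=1}.
              branch 2.2.2.2 (add F Q, T R):
                × closes — contains both R and not R.
3 branches closed, 5 open.
Each open branch fixes some atoms; the unmentioned ones are free. Counting distinct full assignments: branch {Q=0} (P, R, S) contributes 8 new; branch {Q=1, R=1, S=1} (P) contributes 2 new; branch {P=1, R=1, S=1} (Q) contributes 0 new; branch {R=0, S=0} (P, Q) contributes 2 new; branch {P=0, Q=1, R=0, S=1} (none free) contributes 1 new. Total: 13.

13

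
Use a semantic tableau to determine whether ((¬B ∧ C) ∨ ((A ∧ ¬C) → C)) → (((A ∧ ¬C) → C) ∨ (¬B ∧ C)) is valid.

Valid

Assume the negation and expand:
Initial set: {¬(((¬B ∧ C) ∨ ((A ∧ ¬C) → C)) → (((A ∧ ¬C) → C) ∨ (¬B ∧ C)))}.
¬(((¬B ∧ C) ∨ ((A ∧ ¬C) → C)) → (((A ∧ ¬C) → C) ∨ (¬B ∧ C))): α-rule — add ((¬B ∧ C) ∨ ((A ∧ ¬C) → C)), ¬(((A ∧ ¬C) → C) ∨ (¬B ∧ C)).
¬(((A ∧ ¬C) → C) ∨ (¬B ∧ C)): α-rule — add ¬((A ∧ ¬C) → C), ¬(¬B ∧ C).
¬((A ∧ ¬C) → C): α-rule — add (A ∧ ¬C), ¬C.
(A ∧ ¬C): α-rule — add A, ¬C.
((¬B ∧ C) ∨ ((A ∧ ¬C) → C)): β-rule — branch into (¬B ∧ C)  //  ((A ∧ ¬C) → C).
  branch 1 (add (¬B ∧ C)):
    (¬B ∧ C): α-rule — add ¬B, C.
    × closes — contains both C and ¬C.
  branch 2 (add ((A ∧ ¬C) → C)):
    ¬(¬B ∧ C): β-rule — branch into ¬¬B  //  ¬C.
      branch 2.1 (add ¬¬B):
        ((A ∧ ¬C) → C): β-rule — branch into ¬(A ∧ ¬C)  //  C.
          branch 2.1.1 (add ¬(A ∧ ¬C)):
            ¬(A ∧ ¬C): β-rule — branch into ¬A  //  ¬¬C.
              branch 2.1.1.1 (add ¬A):
                × closes — contains both A and ¬A.
              branch 2.1.1.2 (add ¬¬C):
                × closes — contains both C and ¬C.
          branch 2.1.2 (add C):
            × closes — contains both C and ¬C.
      branch 2.2 (add ¬C):
        ((A ∧ ¬C) → C): β-rule — branch into ¬(A ∧ ¬C)  //  C.
          branch 2.2.1 (add ¬(A ∧ ¬C)):
            ¬(A ∧ ¬C): β-rule — branch into ¬A  //  ¬¬C.
              branch 2.2.1.1 (add ¬A):
                × closes — contains both A and ¬A.
              branch 2.2.1.2 (add ¬¬C):
                × closes — contains both C and ¬C.
          branch 2.2.2 (add C):
            × closes — contains both C and ¬C.
All 7 branches close.
Every branch closed, so the negation is unsatisfiable and the formula is valid.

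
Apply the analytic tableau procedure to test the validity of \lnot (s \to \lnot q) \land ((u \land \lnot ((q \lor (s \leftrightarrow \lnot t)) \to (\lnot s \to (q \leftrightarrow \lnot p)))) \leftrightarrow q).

Assume the negation and expand:
Initial set: {F (\lnot (s \to \lnot q) \land ((u \land \lnot ((q \lor (s \leftrightarrow \lnot t)) \to (\lnot s \to (q \leftrightarrow \lnot p)))) \leftrightarrow q))}.
F (\lnot (s \to \lnot q) \land ((u \land \lnot ((q \lor (s \leftrightarrow \lnot t)) \to (\lnot s \to (q \leftrightarrow \lnot p)))) \leftrightarrow q)): β-rule — branch into F \lnot (s \to \lnot q)  //  F ((u \land \lnot ((q \lor (s \leftrightarrow \lnot t)) \to (\lnot s \to (q \leftrightarrow \lnot p)))) \leftrightarrow q).
  branch 1 (add F \lnot (s \to \lnot q)):
    F \lnot (s \to \lnot q): β-rule — branch into F s  //  T \lnot q.
      branch 1.1 (add F s):
        ○ open, literals {s=F}.
      branch 1.2 (add T \lnot q):
        ○ open, literals {q=F}.
  branch 2 (add F ((u \land \lnot ((q \lor (s \leftrightarrow \lnot t)) \to (\lnot s \to (q \leftrightarrow \lnot p)))) \leftrightarrow q)):
    F ((u \land \lnot ((q \lor (s \leftrightarrow \lnot t)) \to (\lnot s \to (q \leftrightarrow \lnot p)))) \leftrightarrow q): β-rule — branch into T (u \land \lnot ((q \lor (s \leftrightarrow \lnot t)) \to (\lnot s \to (q \leftrightarrow \lnot p)))), F q  //  F (u \land \lnot ((q \lor (s \leftrightarrow \lnot t)) \to (\lnot s \to (q \leftrightarrow \lnot p)))), T q.
      branch 2.1 (add T (u \land \lnot ((q \lor (s \leftrightarrow \lnot t)) \to (\lnot s \to (q \leftrightarrow \lnot p)))), F q):
        T (u \land \lnot ((q \lor (s \leftrightarrow \lnot t)) \to (\lnot s \to (q \leftrightarrow \lnot p)))): α-rule — add T u, T \lnot ((q \lor (s \leftrightarrow \lnot t)) \to (\lnot s \to (q \leftrightarrow \lnot p))).
        T \lnot ((q \lor (s \leftrightarrow \lnot t)) \to (\lnot s \to (q \leftrightarrow \lnot p))): α-rule — add T (q \lor (s \leftrightarrow \lnot t)), F (\lnot s \to (q \leftrightarrow \lnot p)).
        F (\lnot s \to (q \leftrightarrow \lnot p)): α-rule — add T \lnot s, F (q \leftrightarrow \lnot p).
        T (q \lor (s \leftrightarrow \lnot t)): β-rule — branch into T q  //  T (s \leftrightarrow \lnot t).
          branch 2.1.1 (add T q):
            × closes — contains both q and \lnot q.
          branch 2.1.2 (add T (s \leftrightarrow \lnot t)):
            F (q \leftrightarrow \lnot p): β-rule — branch into T q, F \lnot p  //  F q, T \lnot p.
              branch 2.1.2.1 (add T q, F \lnot p):
                × closes — contains both q and \lnot q.
              branch 2.1.2.2 (add F q, T \lnot p):
                T (s \leftrightarrow \lnot t): β-rule — branch into T s, T \lnot t  //  F s, F \lnot t.
                  branch 2.1.2.2.1 (add T s, T \lnot t):
                    × closes — contains both s and \lnot s.
                  branch 2.1.2.2.2 (add F s, F \lnot t):
                    ○ open, literals {p=F, q=F, s=F, t=T, u=T}.
      branch 2.2 (add F (u \land \lnot ((q \lor (s \leftrightarrow \lnot t)) \to (\lnot s \to (q \leftrightarrow \lnot p)))), T q):
        F (u \land \lnot ((q \lor (s \leftrightarrow \lnot t)) \to (\lnot s \to (q \leftrightarrow \lnot p)))): β-rule — branch into F u  //  F \lnot ((q \lor (s \leftrightarrow \lnot t)) \to (\lnot s \to (q \leftrightarrow \lnot p))).
          branch 2.2.1 (add F u):
            ○ open, literals {q=T, u=F}.
          branch 2.2.2 (add F \lnot ((q \lor (s \leftrightarrow \lnot t)) \to (\lnot s \to (q \leftrightarrow \lnot p)))):
            F \lnot ((q \lor (s \leftrightarrow \lnot t)) \to (\lnot s \to (q \leftrightarrow \lnot p))): β-rule — branch into F (q \lor (s \leftrightarrow \lnot t))  //  T (\lnot s \to (q \leftrightarrow \lnot p)).
              branch 2.2.2.1 (add F (q \lor (s \leftrightarrow \lnot t))):
                F (q \lor (s \leftrightarrow \lnot t)): α-rule — add F q, F (s \leftrightarrow \lnot t).
                × closes — contains both q and \lnot q.
              branch 2.2.2.2 (add T (\lnot s \to (q \leftrightarrow \lnot p))):
                T (\lnot s \to (q \leftrightarrow \lnot p)): β-rule — branch into F \lnot s  //  T (q \leftrightarrow \lnot p).
                  branch 2.2.2.2.1 (add F \lnot s):
                    ○ open, literals {q=T, s=T}.
                  branch 2.2.2.2.2 (add T (q \leftrightarrow \lnot p)):
                    T (q \leftrightarrow \lnot p): β-rule — branch into T q, T \lnot p  //  F q, F \lnot p.
                      branch 2.2.2.2.2.1 (add T q, T \lnot p):
                        ○ open, literals {p=F, q=T}.
                      branch 2.2.2.2.2.2 (add F q, F \lnot p):
                        × closes — contains both q and \lnot q.
5 branches closed, 6 open.
An open branch gives a countermodel: s=F (unmentioned atoms arbitrary); under it the original formula is false.

Not valid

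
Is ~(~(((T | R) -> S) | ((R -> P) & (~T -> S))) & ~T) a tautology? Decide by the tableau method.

Not valid

Assume the negation and expand:
Initial set: {F ~(~(((T | R) -> S) | ((R -> P) & (~T -> S))) & ~T)}.
F ~(~(((T | R) -> S) | ((R -> P) & (~T -> S))) & ~T): α-rule — add T ~(((T | R) -> S) | ((R -> P) & (~T -> S))), T ~T.
T ~(((T | R) -> S) | ((R -> P) & (~T -> S))): α-rule — add F ((T | R) -> S), F ((R -> P) & (~T -> S)).
F ((T | R) -> S): α-rule — add T (T | R), F S.
F ((R -> P) & (~T -> S)): β-rule — branch into F (R -> P)  //  F (~T -> S).
  branch 1 (add F (R -> P)):
    F (R -> P): α-rule — add T R, F P.
    T (T | R): β-rule — branch into T T  //  T R.
      branch 1.1 (add T T):
        × closes — contains both T and ~T.
      branch 1.2 (add T R):
        ○ open, literals {P=F, R=T, S=F, T=F}.
  branch 2 (add F (~T -> S)):
    F (~T -> S): α-rule — add T ~T, F S.
    T (T | R): β-rule — branch into T T  //  T R.
      branch 2.1 (add T T):
        × closes — contains both T and ~T.
      branch 2.2 (add T R):
        ○ open, literals {R=T, S=F, T=F}.
2 branches closed, 2 open.
An open branch gives a countermodel: P=F, R=T, S=F, T=F (unmentioned atoms arbitrary); under it the original formula is false.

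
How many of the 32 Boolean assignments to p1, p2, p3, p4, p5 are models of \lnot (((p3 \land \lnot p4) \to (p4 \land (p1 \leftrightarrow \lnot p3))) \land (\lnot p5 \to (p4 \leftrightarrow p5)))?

16

Initial set: {\lnot (((p3 \land \lnot p4) \to (p4 \land (p1 \leftrightarrow \lnot p3))) \land (\lnot p5 \to (p4 \leftrightarrow p5)))}.
\lnot (((p3 \land \lnot p4) \to (p4 \land (p1 \leftrightarrow \lnot p3))) \land (\lnot p5 \to (p4 \leftrightarrow p5))): β-rule — branch into \lnot ((p3 \land \lnot p4) \to (p4 \land (p1 \leftrightarrow \lnot p3)))  //  \lnot (\lnot p5 \to (p4 \leftrightarrow p5)).
  branch 1 (add \lnot ((p3 \land \lnot p4) \to (p4 \land (p1 \leftrightarrow \lnot p3)))):
    \lnot ((p3 \land \lnot p4) \to (p4 \land (p1 \leftrightarrow \lnot p3))): α-rule — add (p3 \land \lnot p4), \lnot (p4 \land (p1 \leftrightarrow \lnot p3)).
    (p3 \land \lnot p4): α-rule — add p3, \lnot p4.
    \lnot (p4 \land (p1 \leftrightarrow \lnot p3)): β-rule — branch into \lnot p4  //  \lnot (p1 \leftrightarrow \lnot p3).
      branch 1.1 (add \lnot p4):
        ○ open, literals {p3=true, p4=false}.
      branch 1.2 (add \lnot (p1 \leftrightarrow \lnot p3)):
        \lnot (p1 \leftrightarrow \lnot p3): β-rule — branch into p1, \lnot \lnot p3  //  \lnot p1, \lnot p3.
          branch 1.2.1 (add p1, \lnot \lnot p3):
            ○ open, literals {p1=true, p3=true, p4=false}.
          branch 1.2.2 (add \lnot p1, \lnot p3):
            × closes — contains both p3 and \lnot p3.
  branch 2 (add \lnot (\lnot p5 \to (p4 \leftrightarrow p5))):
    \lnot (\lnot p5 \to (p4 \leftrightarrow p5)): α-rule — add \lnot p5, \lnot (p4 \leftrightarrow p5).
    \lnot (p4 \leftrightarrow p5): β-rule — branch into p4, \lnot p5  //  \lnot p4, p5.
      branch 2.1 (add p4, \lnot p5):
        ○ open, literals {p4=true, p5=false}.
      branch 2.2 (add \lnot p4, p5):
        × closes — contains both p5 and \lnot p5.
2 branches closed, 3 open.
Each open branch fixes some atoms; the unmentioned ones are free. Counting distinct full assignments: branch {p3=true, p4=false} (p1, p2, p5) contributes 8 new; branch {p1=true, p3=true, p4=false} (p2, p5) contributes 0 new; branch {p4=true, p5=false} (p1, p2, p3) contributes 8 new. Total: 16.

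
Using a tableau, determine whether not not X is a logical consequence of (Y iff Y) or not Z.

Initial set: {((Y iff Y) or not Z); not not not X}.
not not not X: drop double negation, giving not X.
((Y iff Y) or not Z): β-rule — branch into (Y iff Y)  //  not Z.
  branch 1 (add (Y iff Y)):
    (Y iff Y): β-rule — branch into Y, Y  //  not Y, not Y.
      branch 1.1 (add Y, Y):
        ○ open, literals {X=F, Y=T}.
      branch 1.2 (add not Y, not Y):
        ○ open, literals {X=F, Y=F}.
  branch 2 (add not Z):
    ○ open, literals {X=F, Z=F}.
0 branches closed, 3 open.
An open branch gives a countermodel: X=F, Y=T (unmentioned atoms arbitrary); the premises hold there but the conclusion fails.

No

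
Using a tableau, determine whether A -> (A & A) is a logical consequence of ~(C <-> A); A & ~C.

Initial set: {~(C <-> A); (A & ~C); ~(A -> (A & A))}.
(A & ~C): α-rule — add A, ~C.
~(A -> (A & A)): α-rule — add A, ~(A & A).
~(C <-> A): β-rule — branch into C, ~A  //  ~C, A.
  branch 1 (add C, ~A):
    × closes — contains both C and ~C.
  branch 2 (add ~C, A):
    ~(A & A): β-rule — branch into ~A  //  ~A.
      branch 2.1 (add ~A):
        × closes — contains both A and ~A.
      branch 2.2 (add ~A):
        × closes — contains both A and ~A.
All 3 branches close.
Every branch closed, so the premises entail the conclusion.

Yes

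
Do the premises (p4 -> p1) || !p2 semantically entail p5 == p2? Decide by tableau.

No

Initial set: {((p4 -> p1) || !p2); !(p5 == p2)}.
((p4 -> p1) || !p2): β-rule — branch into (p4 -> p1)  //  !p2.
  branch 1 (add (p4 -> p1)):
    !(p5 == p2): β-rule — branch into p5, !p2  //  !p5, p2.
      branch 1.1 (add p5, !p2):
        (p4 -> p1): β-rule — branch into !p4  //  p1.
          branch 1.1.1 (add !p4):
            ○ open, literals {p2=F, p4=F, p5=T}.
          branch 1.1.2 (add p1):
            ○ open, literals {p1=T, p2=F, p5=T}.
      branch 1.2 (add !p5, p2):
        (p4 -> p1): β-rule — branch into !p4  //  p1.
          branch 1.2.1 (add !p4):
            ○ open, literals {p2=T, p4=F, p5=F}.
          branch 1.2.2 (add p1):
            ○ open, literals {p1=T, p2=T, p5=F}.
  branch 2 (add !p2):
    !(p5 == p2): β-rule — branch into p5, !p2  //  !p5, p2.
      branch 2.1 (add p5, !p2):
        ○ open, literals {p2=F, p5=T}.
      branch 2.2 (add !p5, p2):
        × closes — contains both p2 and !p2.
1 branch closed, 5 open.
An open branch gives a countermodel: p2=F, p4=F, p5=T (unmentioned atoms arbitrary); the premises hold there but the conclusion fails.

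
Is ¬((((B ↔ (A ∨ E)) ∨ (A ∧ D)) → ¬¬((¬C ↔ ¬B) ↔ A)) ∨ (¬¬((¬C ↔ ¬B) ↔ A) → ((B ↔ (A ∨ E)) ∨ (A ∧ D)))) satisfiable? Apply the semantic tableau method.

Initial set: {¬((((B ↔ (A ∨ E)) ∨ (A ∧ D)) → ¬¬((¬C ↔ ¬B) ↔ A)) ∨ (¬¬((¬C ↔ ¬B) ↔ A) → ((B ↔ (A ∨ E)) ∨ (A ∧ D))))}.
¬((((B ↔ (A ∨ E)) ∨ (A ∧ D)) → ¬¬((¬C ↔ ¬B) ↔ A)) ∨ (¬¬((¬C ↔ ¬B) ↔ A) → ((B ↔ (A ∨ E)) ∨ (A ∧ D)))): α-rule — add ¬(((B ↔ (A ∨ E)) ∨ (A ∧ D)) → ¬¬((¬C ↔ ¬B) ↔ A)), ¬(¬¬((¬C ↔ ¬B) ↔ A) → ((B ↔ (A ∨ E)) ∨ (A ∧ D))).
¬(((B ↔ (A ∨ E)) ∨ (A ∧ D)) → ¬¬((¬C ↔ ¬B) ↔ A)): α-rule — add ((B ↔ (A ∨ E)) ∨ (A ∧ D)), ¬¬¬((¬C ↔ ¬B) ↔ A).
¬(¬¬((¬C ↔ ¬B) ↔ A) → ((B ↔ (A ∨ E)) ∨ (A ∧ D))): α-rule — add ¬¬((¬C ↔ ¬B) ↔ A), ¬((B ↔ (A ∨ E)) ∨ (A ∧ D)).
¬¬¬((¬C ↔ ¬B) ↔ A): drop double negation, giving ¬((¬C ↔ ¬B) ↔ A).
¬¬((¬C ↔ ¬B) ↔ A): drop double negation, giving ((¬C ↔ ¬B) ↔ A).
¬((B ↔ (A ∨ E)) ∨ (A ∧ D)): α-rule — add ¬(B ↔ (A ∨ E)), ¬(A ∧ D).
((B ↔ (A ∨ E)) ∨ (A ∧ D)): β-rule — branch into (B ↔ (A ∨ E))  //  (A ∧ D).
  branch 1 (add (B ↔ (A ∨ E))):
    ¬((¬C ↔ ¬B) ↔ A): β-rule — branch into (¬C ↔ ¬B), ¬A  //  ¬(¬C ↔ ¬B), A.
      branch 1.1 (add (¬C ↔ ¬B), ¬A):
        ((¬C ↔ ¬B) ↔ A): β-rule — branch into (¬C ↔ ¬B), A  //  ¬(¬C ↔ ¬B), ¬A.
          branch 1.1.1 (add (¬C ↔ ¬B), A):
            × closes — contains both A and ¬A.
          branch 1.1.2 (add ¬(¬C ↔ ¬B), ¬A):
            ¬(B ↔ (A ∨ E)): β-rule — branch into B, ¬(A ∨ E)  //  ¬B, (A ∨ E).
              branch 1.1.2.1 (add B, ¬(A ∨ E)):
                ¬(A ∨ E): α-rule — add ¬A, ¬E.
                ¬(A ∧ D): β-rule — branch into ¬A  //  ¬D.
                  branch 1.1.2.1.1 (add ¬A):
                    (B ↔ (A ∨ E)): β-rule — branch into B, (A ∨ E)  //  ¬B, ¬(A ∨ E).
                      branch 1.1.2.1.1.1 (add B, (A ∨ E)):
                        (¬C ↔ ¬B): β-rule — branch into ¬C, ¬B  //  ¬¬C, ¬¬B.
                          branch 1.1.2.1.1.1.1 (add ¬C, ¬B):
                            × closes — contains both B and ¬B.
                          branch 1.1.2.1.1.1.2 (add ¬¬C, ¬¬B):
                            ¬(¬C ↔ ¬B): β-rule — branch into ¬C, ¬¬B  //  ¬¬C, ¬B.
                              branch 1.1.2.1.1.1.2.1 (add ¬C, ¬¬B):
                                × closes — contains both C and ¬C.
                              branch 1.1.2.1.1.1.2.2 (add ¬¬C, ¬B):
                                × closes — contains both B and ¬B.
                      branch 1.1.2.1.1.2 (add ¬B, ¬(A ∨ E)):
                        × closes — contains both B and ¬B.
                  branch 1.1.2.1.2 (add ¬D):
                    (B ↔ (A ∨ E)): β-rule — branch into B, (A ∨ E)  //  ¬B, ¬(A ∨ E).
                      branch 1.1.2.1.2.1 (add B, (A ∨ E)):
                        (¬C ↔ ¬B): β-rule — branch into ¬C, ¬B  //  ¬¬C, ¬¬B.
                          branch 1.1.2.1.2.1.1 (add ¬C, ¬B):
                            × closes — contains both B and ¬B.
                          branch 1.1.2.1.2.1.2 (add ¬¬C, ¬¬B):
                            ¬(¬C ↔ ¬B): β-rule — branch into ¬C, ¬¬B  //  ¬¬C, ¬B.
                              branch 1.1.2.1.2.1.2.1 (add ¬C, ¬¬B):
                                × closes — contains both C and ¬C.
                              branch 1.1.2.1.2.1.2.2 (add ¬¬C, ¬B):
                                × closes — contains both B and ¬B.
                      branch 1.1.2.1.2.2 (add ¬B, ¬(A ∨ E)):
                        × closes — contains both B and ¬B.
              branch 1.1.2.2 (add ¬B, (A ∨ E)):
                ¬(A ∧ D): β-rule — branch into ¬A  //  ¬D.
                  branch 1.1.2.2.1 (add ¬A):
                    (B ↔ (A ∨ E)): β-rule — branch into B, (A ∨ E)  //  ¬B, ¬(A ∨ E).
                      branch 1.1.2.2.1.1 (add B, (A ∨ E)):
                        × closes — contains both B and ¬B.
                      branch 1.1.2.2.1.2 (add ¬B, ¬(A ∨ E)):
                        ¬(A ∨ E): α-rule — add ¬A, ¬E.
                        (¬C ↔ ¬B): β-rule — branch into ¬C, ¬B  //  ¬¬C, ¬¬B.
                          branch 1.1.2.2.1.2.1 (add ¬C, ¬B):
                            ¬(¬C ↔ ¬B): β-rule — branch into ¬C, ¬¬B  //  ¬¬C, ¬B.
                              branch 1.1.2.2.1.2.1.1 (add ¬C, ¬¬B):
                                × closes — contains both B and ¬B.
                              branch 1.1.2.2.1.2.1.2 (add ¬¬C, ¬B):
                                × closes — contains both C and ¬C.
                          branch 1.1.2.2.1.2.2 (add ¬¬C, ¬¬B):
                            × closes — contains both B and ¬B.
                  branch 1.1.2.2.2 (add ¬D):
                    (B ↔ (A ∨ E)): β-rule — branch into B, (A ∨ E)  //  ¬B, ¬(A ∨ E).
                      branch 1.1.2.2.2.1 (add B, (A ∨ E)):
                        × closes — contains both B and ¬B.
                      branch 1.1.2.2.2.2 (add ¬B, ¬(A ∨ E)):
                        ¬(A ∨ E): α-rule — add ¬A, ¬E.
                        (¬C ↔ ¬B): β-rule — branch into ¬C, ¬B  //  ¬¬C, ¬¬B.
                          branch 1.1.2.2.2.2.1 (add ¬C, ¬B):
                            ¬(¬C ↔ ¬B): β-rule — branch into ¬C, ¬¬B  //  ¬¬C, ¬B.
                              branch 1.1.2.2.2.2.1.1 (add ¬C, ¬¬B):
                                × closes — contains both B and ¬B.
                              branch 1.1.2.2.2.2.1.2 (add ¬¬C, ¬B):
                                × closes — contains both C and ¬C.
                          branch 1.1.2.2.2.2.2 (add ¬¬C, ¬¬B):
                            × closes — contains both B and ¬B.
      branch 1.2 (add ¬(¬C ↔ ¬B), A):
        ((¬C ↔ ¬B) ↔ A): β-rule — branch into (¬C ↔ ¬B), A  //  ¬(¬C ↔ ¬B), ¬A.
          branch 1.2.1 (add (¬C ↔ ¬B), A):
            ¬(B ↔ (A ∨ E)): β-rule — branch into B, ¬(A ∨ E)  //  ¬B, (A ∨ E).
              branch 1.2.1.1 (add B, ¬(A ∨ E)):
                ¬(A ∨ E): α-rule — add ¬A, ¬E.
                × closes — contains both A and ¬A.
              branch 1.2.1.2 (add ¬B, (A ∨ E)):
                ¬(A ∧ D): β-rule — branch into ¬A  //  ¬D.
                  branch 1.2.1.2.1 (add ¬A):
                    × closes — contains both A and ¬A.
                  branch 1.2.1.2.2 (add ¬D):
                    (B ↔ (A ∨ E)): β-rule — branch into B, (A ∨ E)  //  ¬B, ¬(A ∨ E).
                      branch 1.2.1.2.2.1 (add B, (A ∨ E)):
                        × closes — contains both B and ¬B.
                      branch 1.2.1.2.2.2 (add ¬B, ¬(A ∨ E)):
                        ¬(A ∨ E): α-rule — add ¬A, ¬E.
                        × closes — contains both A and ¬A.
          branch 1.2.2 (add ¬(¬C ↔ ¬B), ¬A):
            × closes — contains both A and ¬A.
  branch 2 (add (A ∧ D)):
    (A ∧ D): α-rule — add A, D.
    ¬((¬C ↔ ¬B) ↔ A): β-rule — branch into (¬C ↔ ¬B), ¬A  //  ¬(¬C ↔ ¬B), A.
      branch 2.1 (add (¬C ↔ ¬B), ¬A):
        × closes — contains both A and ¬A.
      branch 2.2 (add ¬(¬C ↔ ¬B), A):
        ((¬C ↔ ¬B) ↔ A): β-rule — branch into (¬C ↔ ¬B), A  //  ¬(¬C ↔ ¬B), ¬A.
          branch 2.2.1 (add (¬C ↔ ¬B), A):
            ¬(B ↔ (A ∨ E)): β-rule — branch into B, ¬(A ∨ E)  //  ¬B, (A ∨ E).
              branch 2.2.1.1 (add B, ¬(A ∨ E)):
                ¬(A ∨ E): α-rule — add ¬A, ¬E.
                × closes — contains both A and ¬A.
              branch 2.2.1.2 (add ¬B, (A ∨ E)):
                ¬(A ∧ D): β-rule — branch into ¬A  //  ¬D.
                  branch 2.2.1.2.1 (add ¬A):
                    × closes — contains both A and ¬A.
                  branch 2.2.1.2.2 (add ¬D):
                    × closes — contains both D and ¬D.
          branch 2.2.2 (add ¬(¬C ↔ ¬B), ¬A):
            × closes — contains both A and ¬A.
All 27 branches close.
Every branch closed; the formula is unsatisfiable.

Unsatisfiable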